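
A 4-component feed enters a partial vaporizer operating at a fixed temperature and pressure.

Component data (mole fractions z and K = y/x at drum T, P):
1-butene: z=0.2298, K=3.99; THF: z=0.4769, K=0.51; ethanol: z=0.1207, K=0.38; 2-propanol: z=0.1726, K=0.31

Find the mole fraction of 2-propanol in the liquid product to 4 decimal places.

Material balance + equilibrium reduce to Σ zᵢ(Kᵢ−1)/(1+β(Kᵢ−1)) = 0.
g(0) = ΣzᵢKᵢ − 1 = 0.2595 and g(1) = 1 − Σzᵢ/Kᵢ = -0.8671, so a root lies in (0, 1).
Newton–Raphson from β = 0.68:
  β = 0.6800: g = -0.47767, g' = -0.9112 → β = 0.1558
  β = 0.1558: g = -0.00048, g' = -1.2505 → β = 0.1554
Converged at β = 0.1554.
Compositions from xᵢ = zᵢ/(1+β(Kᵢ−1)), yᵢ = Kᵢxᵢ:
  1-butene: x = 0.1569, y = 0.6261
  THF: x = 0.5162, y = 0.2633
  ethanol: x = 0.1336, y = 0.0508
  2-propanol: x = 0.1933, y = 0.0599

x_2-propanol = 0.1933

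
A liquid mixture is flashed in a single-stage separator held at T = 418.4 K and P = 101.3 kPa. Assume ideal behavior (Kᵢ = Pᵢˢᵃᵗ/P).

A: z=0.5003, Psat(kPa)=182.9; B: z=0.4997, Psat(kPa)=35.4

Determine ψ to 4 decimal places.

ψ = 0.1487

Raoult's law: Kᵢ = Pᵢˢᵃᵗ/P = Pᵢˢᵃᵗ/101.3.
  K_A = 182.9/101.3 = 1.805528, K_B = 35.4/101.3 = 0.349457
Binary case is linear: z₁(K₁−1)(1+ψ(K₂−1)) + z₂(K₂−1)(1+ψ(K₁−1)) = 0
⇒ ψ = [z₁(K₁−1)+z₂(K₂−1)] / [−(K₁−1)(K₂−1)] = 0.07793/0.52403 = 0.1487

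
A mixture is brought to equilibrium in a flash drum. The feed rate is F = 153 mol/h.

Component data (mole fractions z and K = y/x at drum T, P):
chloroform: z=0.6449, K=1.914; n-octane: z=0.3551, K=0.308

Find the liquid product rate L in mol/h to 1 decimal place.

Let ψ = V/F and solve Σ zᵢ(Kᵢ−1)/(1+ψ(Kᵢ−1)) = 0.
Check two-phase: ΣzᵢKᵢ = 1.3437 > 1 and Σzᵢ/Kᵢ = 1.4899 > 1, so g(0) = 0.3437 > 0 and g(1) = -0.4899 < 0.
Binary case is linear: z₁(K₁−1)(1+ψ(K₂−1)) + z₂(K₂−1)(1+ψ(K₁−1)) = 0
⇒ ψ = [z₁(K₁−1)+z₂(K₂−1)] / [−(K₁−1)(K₂−1)] = 0.34371/0.63249 = 0.5434
Then V = ψ·F = 0.5434·153 = 83.1 mol/h and L = F − V = 69.9 mol/h.

L = 69.9 mol/h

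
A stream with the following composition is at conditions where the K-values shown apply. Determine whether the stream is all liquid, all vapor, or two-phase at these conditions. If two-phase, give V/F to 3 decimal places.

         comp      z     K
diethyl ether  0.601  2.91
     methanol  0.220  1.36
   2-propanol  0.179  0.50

all vapor

ΣzᵢKᵢ = 2.138; Σzᵢ/Kᵢ = 0.726.
Since Σzᵢ/Kᵢ < 1 the mixture is above its dew point — single vapor phase.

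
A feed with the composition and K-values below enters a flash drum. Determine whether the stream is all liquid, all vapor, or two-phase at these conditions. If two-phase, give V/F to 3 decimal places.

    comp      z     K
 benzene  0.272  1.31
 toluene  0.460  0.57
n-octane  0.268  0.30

ΣzᵢKᵢ = 0.699; Σzᵢ/Kᵢ = 1.908.
Since ΣzᵢKᵢ < 1 the mixture is below its bubble point — single liquid phase.

all liquid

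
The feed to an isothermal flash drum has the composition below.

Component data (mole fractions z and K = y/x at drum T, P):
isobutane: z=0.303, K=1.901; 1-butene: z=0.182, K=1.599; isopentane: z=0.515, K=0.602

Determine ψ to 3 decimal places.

ψ = 0.558

Let ψ = V/F and solve Σ zᵢ(Kᵢ−1)/(1+ψ(Kᵢ−1)) = 0.
Check two-phase: ΣzᵢKᵢ = 1.177 > 1 and Σzᵢ/Kᵢ = 1.129 > 1, so g(0) = 0.177 > 0 and g(1) = -0.129 < 0.
Iterate (Newton) starting at ψ = 0.5:
  ψ = 0.500: g = 0.0162, g' = -0.283 → ψ = 0.557
  ψ = 0.557: g = 0.0001, g' = -0.280 → ψ = 0.558
Converged at ψ = 0.558.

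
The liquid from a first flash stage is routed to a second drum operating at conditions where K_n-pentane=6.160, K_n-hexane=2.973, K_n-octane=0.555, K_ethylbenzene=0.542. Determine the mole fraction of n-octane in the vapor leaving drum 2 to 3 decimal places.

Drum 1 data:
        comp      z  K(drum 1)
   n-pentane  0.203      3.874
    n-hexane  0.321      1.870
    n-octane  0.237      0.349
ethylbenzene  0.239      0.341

y_n-octane (drum 2) = 0.233

Drum 1:
Iterate (Newton) starting at ψ₁ = 0.5:
  ψ₁ = 0.500: g = -0.0296, g' = -0.852 → ψ₁ = 0.465
Converged at ψ₁ = 0.465.
Drum-1 compositions:
  n-pentane: x = 0.087, y = 0.337
  n-hexane: x = 0.229, y = 0.427
  n-octane: x = 0.340, y = 0.119
  ethylbenzene: x = 0.345, y = 0.118
Drum-2 feed = drum-1 liquid: z₂ = (0.0869, 0.2285, 0.3400, 0.3447).
Drum 2:
Material balance + equilibrium reduce to Σ zᵢ(Kᵢ−1)/(1+ψ₂(Kᵢ−1)) = 0.
g(0) = ΣzᵢKᵢ − 1 = 0.590 and g(1) = 1 − Σzᵢ/Kᵢ = -0.339, so a root lies in (0, 1).
Iterate (Newton) starting at ψ₂ = 0.5:
  ψ₂ = 0.500: g = -0.0472, g' = -0.639 → ψ₂ = 0.426
  ψ₂ = 0.426: g = 0.0022, g' = -0.703 → ψ₂ = 0.429
Converged at ψ₂ = 0.429.
  n-pentane: x = 0.027, y = 0.166
  n-hexane: x = 0.124, y = 0.368
  n-octane: x = 0.420, y = 0.233
  ethylbenzene: x = 0.429, y = 0.233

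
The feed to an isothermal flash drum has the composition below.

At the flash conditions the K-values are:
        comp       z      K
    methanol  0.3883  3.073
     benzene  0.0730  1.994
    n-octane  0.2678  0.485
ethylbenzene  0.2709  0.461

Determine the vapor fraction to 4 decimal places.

Let ψ = V/F and solve Σ zᵢ(Kᵢ−1)/(1+ψ(Kᵢ−1)) = 0.
Check two-phase: ΣzᵢKᵢ = 1.5936 > 1 and Σzᵢ/Kᵢ = 1.3028 > 1, so g(0) = 0.5936 > 0 and g(1) = -0.3028 < 0.
Iterate (Newton) starting at ψ = 0.69:
  ψ = 0.6900: g = -0.07217, g' = -0.6783 → ψ = 0.5836
Converged at ψ = 0.5836.

ψ = 0.5836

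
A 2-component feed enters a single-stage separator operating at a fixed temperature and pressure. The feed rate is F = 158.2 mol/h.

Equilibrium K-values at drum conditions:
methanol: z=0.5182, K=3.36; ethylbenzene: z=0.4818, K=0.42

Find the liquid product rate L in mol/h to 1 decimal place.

L = 49.2 mol/h

Let ψ = V/F and solve Σ zᵢ(Kᵢ−1)/(1+ψ(Kᵢ−1)) = 0.
g(0) = ΣzᵢKᵢ − 1 = 0.9435 and g(1) = 1 − Σzᵢ/Kᵢ = -0.3014, so a root lies in (0, 1).
Iterate (Newton) starting at ψ = 0.44:
  ψ = 0.4400: g = 0.22476, g' = -0.9868 → ψ = 0.6678
  ψ = 0.6678: g = 0.01867, g' = -0.8667 → ψ = 0.6893
Converged at ψ = 0.6893.
Then V = ψ·F = 0.6893·158.2 = 109.0 mol/h and L = F − V = 49.2 mol/h.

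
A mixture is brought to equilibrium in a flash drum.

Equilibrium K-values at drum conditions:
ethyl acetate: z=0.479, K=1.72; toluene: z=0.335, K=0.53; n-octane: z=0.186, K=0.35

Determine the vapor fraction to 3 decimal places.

Let ψ = V/F and solve Σ zᵢ(Kᵢ−1)/(1+ψ(Kᵢ−1)) = 0.
g(0) = ΣzᵢKᵢ − 1 = 0.067 and g(1) = 1 − Σzᵢ/Kᵢ = -0.442, so a root lies in (0, 1).
Iterate (Newton) starting at ψ = 0.35:
  ψ = 0.350: g = -0.0695, g' = -0.396 → ψ = 0.175
  ψ = 0.175: g = -0.0015, g' = -0.384 → ψ = 0.171
Converged at ψ = 0.171.

ψ = 0.171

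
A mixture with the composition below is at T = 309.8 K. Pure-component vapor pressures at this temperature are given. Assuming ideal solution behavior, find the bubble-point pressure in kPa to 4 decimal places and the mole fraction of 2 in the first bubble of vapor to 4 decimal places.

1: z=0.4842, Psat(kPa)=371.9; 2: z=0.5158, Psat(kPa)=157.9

Pbub = 261.5188 kPa, y_2 = 0.3114

At the bubble point ψ → 0, so ΣzᵢKᵢ = 1 with Kᵢ = Pᵢˢᵃᵗ/P ⇒ P = ΣzᵢPᵢˢᵃᵗ.
P = 0.4842·371.9 + 0.5158·157.9 = 261.5188 kPa
yᵢ = zᵢPᵢˢᵃᵗ/P ⇒ y_2 = 0.5158·157.9/261.5188 = 0.3114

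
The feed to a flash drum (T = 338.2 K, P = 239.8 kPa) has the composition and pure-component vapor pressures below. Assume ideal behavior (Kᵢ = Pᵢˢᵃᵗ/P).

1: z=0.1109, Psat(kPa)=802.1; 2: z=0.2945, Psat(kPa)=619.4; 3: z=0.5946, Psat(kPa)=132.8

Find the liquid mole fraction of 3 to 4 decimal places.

x_3 = 0.7979

Raoult's law: Kᵢ = Pᵢˢᵃᵗ/P = Pᵢˢᵃᵗ/239.8.
  K_1 = 802.1/239.8 = 3.344871, K_2 = 619.4/239.8 = 2.582986, K_3 = 132.8/239.8 = 0.553795
Rachford–Rice: g(β) = Σ zᵢ(Kᵢ−1)/(1+β(Kᵢ−1)) = 0.
Feasibility: ΣzᵢKᵢ = 1.4609, Σzᵢ/Kᵢ = 1.2209 — both > 1, two phases present.
Newton–Raphson from β = 0.52:
  β = 0.5200: g = 0.02741, g' = -0.5465 → β = 0.5701
  β = 0.5701: g = 0.00047, g' = -0.5285 → β = 0.5710
Converged at β = 0.5710.
Compositions from xᵢ = zᵢ/(1+β(Kᵢ−1)), yᵢ = Kᵢxᵢ:
  1: x = 0.0474, y = 0.1586
  2: x = 0.1547, y = 0.3995
  3: x = 0.7979, y = 0.4419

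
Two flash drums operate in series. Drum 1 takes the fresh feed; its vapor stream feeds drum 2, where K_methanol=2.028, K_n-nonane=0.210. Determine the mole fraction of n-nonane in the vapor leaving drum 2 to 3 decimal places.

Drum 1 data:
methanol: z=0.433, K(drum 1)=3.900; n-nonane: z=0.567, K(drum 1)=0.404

Drum 1:
Let ψ₁ = V/F and solve Σ zᵢ(Kᵢ−1)/(1+ψ₁(Kᵢ−1)) = 0.
Feasibility: ΣzᵢKᵢ = 1.918, Σzᵢ/Kᵢ = 1.514 — both > 1, two phases present.
Iterate (Newton) starting at ψ₁ = 0.6:
  ψ₁ = 0.600: g = -0.0678, g' = -0.973 → ψ₁ = 0.530
  ψ₁ = 0.530: g = 0.0006, g' = -0.996 → ψ₁ = 0.531
Converged at ψ₁ = 0.531.
Drum-1 compositions:
  methanol: x = 0.170, y = 0.665
  n-nonane: x = 0.830, y = 0.335
Drum-2 feed = drum-1 vapor: z₂ = (0.6649, 0.3351).
Drum 2:
Rachford–Rice: g(ψ₂) = Σ zᵢ(Kᵢ−1)/(1+ψ₂(Kᵢ−1)) = 0.
g(0) = ΣzᵢKᵢ − 1 = 0.419 and g(1) = 1 − Σzᵢ/Kᵢ = -0.924, so a root lies in (0, 1).
Binary case is linear: z₁(K₁−1)(1+ψ₂(K₂−1)) + z₂(K₂−1)(1+ψ₂(K₁−1)) = 0
⇒ ψ₂ = [z₁(K₁−1)+z₂(K₂−1)] / [−(K₁−1)(K₂−1)] = 0.4187/0.8121 = 0.516
  methanol: x = 0.435, y = 0.881
  n-nonane: x = 0.565, y = 0.119

y_n-nonane (drum 2) = 0.119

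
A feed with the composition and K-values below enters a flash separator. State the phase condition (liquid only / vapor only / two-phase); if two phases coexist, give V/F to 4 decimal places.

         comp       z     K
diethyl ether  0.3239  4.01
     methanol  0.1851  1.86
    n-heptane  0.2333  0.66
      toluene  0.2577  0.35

ΣzᵢKᵢ = 1.8873; Σzᵢ/Kᵢ = 1.2701.
Both exceed 1, so a two-phase solution exists.
Newton–Raphson from ψ = 0.32:
  ψ = 0.3200: g = 0.32094, g' = -1.0531 → ψ = 0.6247
  ψ = 0.6247: g = 0.05926, g' = -0.7638 → ψ = 0.7023
  ψ = 0.7023: g = -0.00009, g' = -0.7710 → ψ = 0.7022
Converged at ψ = 0.7022.

two-phase, V/F = 0.7022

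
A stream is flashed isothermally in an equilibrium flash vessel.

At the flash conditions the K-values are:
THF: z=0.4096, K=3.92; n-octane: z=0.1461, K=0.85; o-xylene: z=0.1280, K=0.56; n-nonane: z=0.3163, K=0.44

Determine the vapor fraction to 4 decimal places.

Newton iteration, ψ⁰ = 0.5:
  ψ = 0.5000: g = 0.14428, g' = -0.8130 → ψ = 0.6775
  ψ = 0.6775: g = 0.01156, g' = -0.7056 → ψ = 0.6938
  ψ = 0.6938: g = 0.00003, g' = -0.7022 → ψ = 0.6939
Converged at ψ = 0.6939.

ψ = 0.6939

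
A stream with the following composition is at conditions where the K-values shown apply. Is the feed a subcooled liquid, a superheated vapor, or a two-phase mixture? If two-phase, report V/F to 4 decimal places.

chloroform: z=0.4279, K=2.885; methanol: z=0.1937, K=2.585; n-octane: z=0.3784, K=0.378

ΣzᵢKᵢ = 1.8782; Σzᵢ/Kᵢ = 1.2243.
Both exceed 1, so a two-phase solution exists.
Iterate (Newton) starting at ψ = 0.5:
  ψ = 0.5000: g = 0.24491, g' = -0.8628 → ψ = 0.7839
  ψ = 0.7839: g = 0.00317, g' = -0.9020 → ψ = 0.7874
Converged at ψ = 0.7874.

two-phase, V/F = 0.7874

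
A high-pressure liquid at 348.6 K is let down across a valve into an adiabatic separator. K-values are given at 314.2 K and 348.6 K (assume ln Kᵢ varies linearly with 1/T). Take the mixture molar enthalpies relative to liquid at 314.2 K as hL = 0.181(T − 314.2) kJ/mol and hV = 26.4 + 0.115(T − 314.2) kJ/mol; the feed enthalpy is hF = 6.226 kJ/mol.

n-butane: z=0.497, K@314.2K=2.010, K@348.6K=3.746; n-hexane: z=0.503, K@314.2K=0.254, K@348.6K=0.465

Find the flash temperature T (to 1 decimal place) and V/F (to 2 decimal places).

T = 316.5 K, V/F = 0.22

Adiabatic flash: solve Rachford–Rice at each trial T, then check hF = ψ·hV(T) + (1−ψ)·hL(T).
  T = 314.2 K: K = (2.010, 0.254), RR gives ψ = 0.168, H_out = 4.440 kJ/mol
  T = 348.6 K: K = (3.746, 0.465), RR gives ψ = 0.746, H_out = 24.222 kJ/mol
  T = 331.4 K: K = (2.789, 0.349), RR gives ψ = 0.482, H_out = 15.300 kJ/mol
  T = 322.8 K: K = (2.378, 0.299), RR gives ψ = 0.344, H_out = 10.442 kJ/mol
  T = 318.5 K: K = (2.189, 0.276), RR gives ψ = 0.263, H_out = 7.653 kJ/mol
  T = 316.4 K: K = (2.100, 0.265), RR gives ψ = 0.219, H_out = 6.149 kJ/mol
Linear interpolation between T = 316.4 (H_out = 6.149) and T = 318.5 (H_out = 7.653) on hF = 6.226 gives T ≈ 316.5 K, at which ψ = 0.22.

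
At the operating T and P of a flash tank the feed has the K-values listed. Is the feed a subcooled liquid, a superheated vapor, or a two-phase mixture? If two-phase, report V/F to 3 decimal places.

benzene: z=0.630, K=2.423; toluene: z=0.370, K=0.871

ΣzᵢKᵢ = 1.849; Σzᵢ/Kᵢ = 0.685.
Since Σzᵢ/Kᵢ < 1 the mixture is above its dew point — single vapor phase.

superheated vapor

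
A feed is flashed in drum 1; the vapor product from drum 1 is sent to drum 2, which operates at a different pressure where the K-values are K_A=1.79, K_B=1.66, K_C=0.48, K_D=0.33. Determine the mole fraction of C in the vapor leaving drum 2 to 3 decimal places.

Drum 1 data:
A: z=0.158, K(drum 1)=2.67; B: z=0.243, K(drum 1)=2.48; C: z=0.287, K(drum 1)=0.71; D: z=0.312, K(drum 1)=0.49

y_C (drum 2) = 0.136

Drum 1:
Material balance + equilibrium reduce to Σ zᵢ(Kᵢ−1)/(1+ψ₁(Kᵢ−1)) = 0.
Feasibility: ΣzᵢKᵢ = 1.381, Σzᵢ/Kᵢ = 1.198 — both > 1, two phases present.
Newton–Raphson from ψ₁ = 0.54:
  ψ₁ = 0.540: g = 0.0204, g' = -0.475 → ψ₁ = 0.583
Converged at ψ₁ = 0.583.
Drum-1 compositions:
  A: x = 0.080, y = 0.214
  B: x = 0.130, y = 0.323
  C: x = 0.345, y = 0.245
  D: x = 0.444, y = 0.218
Drum-2 feed = drum-1 vapor: z₂ = (0.2137, 0.3234, 0.2453, 0.2176).
Drum 2:
Iterate (Newton) starting at ψ₂ = 0.57:
  ψ₂ = 0.570: g = -0.1456, g' = -0.527 → ψ₂ = 0.294
  ψ₂ = 0.294: g = -0.0163, g' = -0.431 → ψ₂ = 0.256
Converged at ψ₂ = 0.256.
  A: x = 0.178, y = 0.318
  B: x = 0.277, y = 0.459
  C: x = 0.283, y = 0.136
  D: x = 0.263, y = 0.087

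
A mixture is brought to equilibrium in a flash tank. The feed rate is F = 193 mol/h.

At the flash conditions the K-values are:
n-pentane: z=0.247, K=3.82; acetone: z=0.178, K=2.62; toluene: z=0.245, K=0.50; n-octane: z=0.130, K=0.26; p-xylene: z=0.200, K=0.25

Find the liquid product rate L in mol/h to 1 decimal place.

Let β = V/F and solve Σ zᵢ(Kᵢ−1)/(1+β(Kᵢ−1)) = 0.
g(0) = ΣzᵢKᵢ − 1 = 0.616 and g(1) = 1 − Σzᵢ/Kᵢ = -0.923, so a root lies in (0, 1).
Newton–Raphson from β = 0.5:
  β = 0.500: g = -0.1077, g' = -1.057 → β = 0.398
Converged at β = 0.398.
Then V = β·F = 0.3984·193 = 76.9 mol/h and L = F − V = 116.1 mol/h.

L = 116.1 mol/h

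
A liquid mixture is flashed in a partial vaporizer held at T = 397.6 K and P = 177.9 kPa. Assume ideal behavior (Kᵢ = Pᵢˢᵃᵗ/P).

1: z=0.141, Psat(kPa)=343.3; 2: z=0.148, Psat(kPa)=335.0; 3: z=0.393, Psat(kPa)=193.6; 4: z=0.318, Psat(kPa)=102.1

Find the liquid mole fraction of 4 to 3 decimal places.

x_4 = 0.453

Raoult's law: Kᵢ = Pᵢˢᵃᵗ/P = Pᵢˢᵃᵗ/177.9.
  K_1 = 343.3/177.9 = 1.92974, K_2 = 335.0/177.9 = 1.88308, K_3 = 193.6/177.9 = 1.08825, K_4 = 102.1/177.9 = 0.57392
Let β = V/F and solve Σ zᵢ(Kᵢ−1)/(1+β(Kᵢ−1)) = 0.
Feasibility: ΣzᵢKᵢ = 1.161, Σzᵢ/Kᵢ = 1.067 — both > 1, two phases present.
Iterate (Newton) starting at β = 0.62:
  β = 0.620: g = 0.0164, g' = -0.207 → β = 0.699
Converged at β = 0.699.
Compositions from xᵢ = zᵢ/(1+β(Kᵢ−1)), yᵢ = Kᵢxᵢ:
  1: x = 0.085, y = 0.165
  2: x = 0.092, y = 0.172
  3: x = 0.370, y = 0.403
  4: x = 0.453, y = 0.260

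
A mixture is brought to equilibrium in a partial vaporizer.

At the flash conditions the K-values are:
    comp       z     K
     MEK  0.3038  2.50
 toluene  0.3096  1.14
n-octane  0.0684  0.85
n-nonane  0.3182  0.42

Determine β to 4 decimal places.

β = 0.5675

Let β = V/F and solve Σ zᵢ(Kᵢ−1)/(1+β(Kᵢ−1)) = 0.
g(0) = ΣzᵢKᵢ − 1 = 0.3042 and g(1) = 1 − Σzᵢ/Kᵢ = -0.2312, so a root lies in (0, 1).
Iterate (Newton) starting at β = 0.69:
  β = 0.6900: g = -0.05568, g' = -0.4696 → β = 0.5714
  β = 0.5714: g = -0.00175, g' = -0.4447 → β = 0.5675
Converged at β = 0.5675.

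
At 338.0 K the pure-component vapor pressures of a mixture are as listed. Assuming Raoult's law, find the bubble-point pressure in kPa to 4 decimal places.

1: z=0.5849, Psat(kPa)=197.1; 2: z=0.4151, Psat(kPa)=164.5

At the bubble point ψ → 0, so ΣzᵢKᵢ = 1 with Kᵢ = Pᵢˢᵃᵗ/P ⇒ P = ΣzᵢPᵢˢᵃᵗ.
P = 0.5849·197.1 + 0.4151·164.5 = 183.5677 kPa

Pbub = 183.5677 kPa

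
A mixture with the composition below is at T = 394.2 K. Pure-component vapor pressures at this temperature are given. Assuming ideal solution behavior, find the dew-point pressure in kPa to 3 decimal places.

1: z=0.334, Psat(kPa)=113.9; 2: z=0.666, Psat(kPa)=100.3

Pdew = 104.466 kPa

At the dew point ψ → 1, so Σzᵢ/Kᵢ = 1 with Kᵢ = Pᵢˢᵃᵗ/P ⇒ 1/P = Σzᵢ/Pᵢˢᵃᵗ.
1/P = 0.334/113.9 + 0.666/100.3 = 0.009572 ⇒ P = 104.466 kPa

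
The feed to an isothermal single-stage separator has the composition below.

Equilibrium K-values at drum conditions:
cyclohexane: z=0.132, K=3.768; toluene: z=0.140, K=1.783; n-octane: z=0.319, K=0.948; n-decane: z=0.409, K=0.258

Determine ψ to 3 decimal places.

Newton–Raphson from ψ = 0.43:
  ψ = 0.430: g = -0.2138, g' = -0.745 → ψ = 0.143
  ψ = 0.143: g = 0.0040, g' = -0.871 → ψ = 0.148
Converged at ψ = 0.148.

ψ = 0.148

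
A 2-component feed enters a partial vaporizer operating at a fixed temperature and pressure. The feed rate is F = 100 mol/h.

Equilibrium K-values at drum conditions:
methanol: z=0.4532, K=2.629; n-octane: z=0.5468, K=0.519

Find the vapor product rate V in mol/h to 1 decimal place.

V = 60.7 mol/h

Rachford–Rice: g(V/F) = Σ zᵢ(Kᵢ−1)/(1+V/F(Kᵢ−1)) = 0.
Check two-phase: ΣzᵢKᵢ = 1.4753 > 1 and Σzᵢ/Kᵢ = 1.2259 > 1, so g(0) = 0.4753 > 0 and g(1) = -0.2259 < 0.
Newton–Raphson from V/F = 0.5:
  V/F = 0.5000: g = 0.06057, g' = -0.5846 → V/F = 0.6036
  V/F = 0.6036: g = 0.00163, g' = -0.5569 → V/F = 0.6065
Converged at V/F = 0.6065.
Then V = V/F·F = 0.6065·100 = 60.7 mol/h and L = F − V = 39.3 mol/h.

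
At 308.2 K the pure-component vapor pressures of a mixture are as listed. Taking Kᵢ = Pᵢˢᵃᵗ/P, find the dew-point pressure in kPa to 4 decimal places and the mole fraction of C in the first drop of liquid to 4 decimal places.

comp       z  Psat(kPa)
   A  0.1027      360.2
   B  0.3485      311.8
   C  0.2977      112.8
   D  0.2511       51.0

Pdew = 111.5382 kPa, x_C = 0.2944

At the dew point ψ → 1, so Σzᵢ/Kᵢ = 1 with Kᵢ = Pᵢˢᵃᵗ/P ⇒ 1/P = Σzᵢ/Pᵢˢᵃᵗ.
1/P = 0.1027/360.2 + 0.3485/311.8 + 0.2977/112.8 + 0.2511/51.0 = 0.0089655 ⇒ P = 111.5382 kPa
xᵢ = zᵢP/Pᵢˢᵃᵗ ⇒ x_C = 0.2977·111.5382/112.8 = 0.2944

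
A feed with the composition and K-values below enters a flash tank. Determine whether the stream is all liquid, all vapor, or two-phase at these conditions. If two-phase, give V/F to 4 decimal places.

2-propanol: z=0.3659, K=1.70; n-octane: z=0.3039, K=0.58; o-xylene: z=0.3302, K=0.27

ΣzᵢKᵢ = 0.8874; Σzᵢ/Kᵢ = 1.9622.
Since ΣzᵢKᵢ < 1 the mixture is below its bubble point — single liquid phase.

all liquid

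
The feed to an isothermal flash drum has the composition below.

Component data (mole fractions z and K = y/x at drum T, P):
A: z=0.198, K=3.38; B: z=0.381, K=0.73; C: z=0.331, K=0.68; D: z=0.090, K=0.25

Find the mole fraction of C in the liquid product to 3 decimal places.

Rachford–Rice: g(ψ) = Σ zᵢ(Kᵢ−1)/(1+ψ(Kᵢ−1)) = 0.
Check two-phase: ΣzᵢKᵢ = 1.195 > 1 and Σzᵢ/Kᵢ = 1.427 > 1, so g(0) = 0.195 > 0 and g(1) = -0.427 < 0.
Newton iteration, ψ⁰ = 0.5:
  ψ = 0.500: g = -0.1378, g' = -0.449 → ψ = 0.193
  ψ = 0.193: g = 0.0228, g' = -0.666 → ψ = 0.227
  ψ = 0.227: g = 0.0009, g' = -0.617 → ψ = 0.228
Converged at ψ = 0.228.
Compositions from xᵢ = zᵢ/(1+ψ(Kᵢ−1)), yᵢ = Kᵢxᵢ:
  A: x = 0.128, y = 0.434
  B: x = 0.406, y = 0.296
  C: x = 0.357, y = 0.243
  D: x = 0.109, y = 0.027

x_C = 0.357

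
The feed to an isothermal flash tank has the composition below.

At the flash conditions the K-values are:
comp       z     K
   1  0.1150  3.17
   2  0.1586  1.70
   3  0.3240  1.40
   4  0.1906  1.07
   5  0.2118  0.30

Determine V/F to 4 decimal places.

Rachford–Rice: g(V/F) = Σ zᵢ(Kᵢ−1)/(1+V/F(Kᵢ−1)) = 0.
Check two-phase: ΣzᵢKᵢ = 1.3553 > 1 and Σzᵢ/Kᵢ = 1.2451 > 1, so g(0) = 0.3553 > 0 and g(1) = -0.2451 < 0.
Newton iteration, V/F⁰ = 0.53:
  V/F = 0.5300: g = 0.08113, g' = -0.4570 → V/F = 0.7075
  V/F = 0.7075: g = -0.00735, g' = -0.5587 → V/F = 0.6944
  V/F = 0.6944: g = -0.00008, g' = -0.5469 → V/F = 0.6942
Converged at V/F = 0.6942.

V/F = 0.6942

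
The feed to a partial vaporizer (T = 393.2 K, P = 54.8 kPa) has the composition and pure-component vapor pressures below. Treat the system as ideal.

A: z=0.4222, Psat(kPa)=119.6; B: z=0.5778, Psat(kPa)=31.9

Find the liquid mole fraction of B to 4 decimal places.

x_B = 0.7389

Raoult's law: Kᵢ = Pᵢˢᵃᵗ/P = Pᵢˢᵃᵗ/54.8.
  K_A = 119.6/54.8 = 2.182482, K_B = 31.9/54.8 = 0.582117
Rachford–Rice: g(ψ) = Σ zᵢ(Kᵢ−1)/(1+ψ(Kᵢ−1)) = 0.
Check two-phase: ΣzᵢKᵢ = 1.2578 > 1 and Σzᵢ/Kᵢ = 1.1860 > 1, so g(0) = 0.2578 > 0 and g(1) = -0.1860 < 0.
Binary case is linear: z₁(K₁−1)(1+ψ(K₂−1)) + z₂(K₂−1)(1+ψ(K₁−1)) = 0
⇒ ψ = [z₁(K₁−1)+z₂(K₂−1)] / [−(K₁−1)(K₂−1)] = 0.25779/0.49414 = 0.5217
Compositions from xᵢ = zᵢ/(1+ψ(Kᵢ−1)), yᵢ = Kᵢxᵢ:
  A: x = 0.2611, y = 0.5699
  B: x = 0.7389, y = 0.4301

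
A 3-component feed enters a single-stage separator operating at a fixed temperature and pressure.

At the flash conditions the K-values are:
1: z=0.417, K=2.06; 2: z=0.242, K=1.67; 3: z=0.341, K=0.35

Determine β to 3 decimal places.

Let β = V/F and solve Σ zᵢ(Kᵢ−1)/(1+β(Kᵢ−1)) = 0.
Check two-phase: ΣzᵢKᵢ = 1.383 > 1 and Σzᵢ/Kᵢ = 1.322 > 1, so g(0) = 0.383 > 0 and g(1) = -0.322 < 0.
Newton iteration, β⁰ = 0.58:
  β = 0.580: g = 0.0347, g' = -0.607 → β = 0.637
  β = 0.637: g = -0.0009, g' = -0.640 → β = 0.636
Converged at β = 0.636.

β = 0.636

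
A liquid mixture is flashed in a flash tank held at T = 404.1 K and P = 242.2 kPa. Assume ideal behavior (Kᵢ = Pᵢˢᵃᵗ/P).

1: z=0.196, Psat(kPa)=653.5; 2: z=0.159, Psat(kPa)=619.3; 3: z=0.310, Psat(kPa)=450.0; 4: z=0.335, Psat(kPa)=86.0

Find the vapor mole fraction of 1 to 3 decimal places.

Raoult's law: Kᵢ = Pᵢˢᵃᵗ/P = Pᵢˢᵃᵗ/242.2.
  K_1 = 653.5/242.2 = 2.69818, K_2 = 619.3/242.2 = 2.55698, K_3 = 450.0/242.2 = 1.85797, K_4 = 86.0/242.2 = 0.35508
Rachford–Rice: g(ψ) = Σ zᵢ(Kᵢ−1)/(1+ψ(Kᵢ−1)) = 0.
Check two-phase: ΣzᵢKᵢ = 1.630 > 1 and Σzᵢ/Kᵢ = 1.245 > 1, so g(0) = 0.630 > 0 and g(1) = -0.245 < 0.
Newton–Raphson from ψ = 0.47:
  ψ = 0.470: g = 0.2076, g' = -0.706 → ψ = 0.764
  ψ = 0.764: g = -0.0073, g' = -0.812 → ψ = 0.755
Converged at ψ = 0.755.
Compositions from xᵢ = zᵢ/(1+ψ(Kᵢ−1)), yᵢ = Kᵢxᵢ:
  1: x = 0.086, y = 0.232
  2: x = 0.073, y = 0.187
  3: x = 0.188, y = 0.350
  4: x = 0.653, y = 0.232

y_1 = 0.232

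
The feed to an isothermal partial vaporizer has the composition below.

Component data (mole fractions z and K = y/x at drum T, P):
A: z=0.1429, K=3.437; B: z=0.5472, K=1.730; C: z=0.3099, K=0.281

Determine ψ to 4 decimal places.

ψ = 0.6345

Let ψ = V/F and solve Σ zᵢ(Kᵢ−1)/(1+ψ(Kᵢ−1)) = 0.
g(0) = ΣzᵢKᵢ − 1 = 0.5249 and g(1) = 1 − Σzᵢ/Kᵢ = -0.4607, so a root lies in (0, 1).
Newton–Raphson from ψ = 0.5:
  ψ = 0.5000: g = 0.10173, g' = -0.7195 → ψ = 0.6414
  ψ = 0.6414: g = -0.00559, g' = -0.8162 → ψ = 0.6346
  ψ = 0.6346: g = -0.00003, g' = -0.8089 → ψ = 0.6345
Converged at ψ = 0.6345.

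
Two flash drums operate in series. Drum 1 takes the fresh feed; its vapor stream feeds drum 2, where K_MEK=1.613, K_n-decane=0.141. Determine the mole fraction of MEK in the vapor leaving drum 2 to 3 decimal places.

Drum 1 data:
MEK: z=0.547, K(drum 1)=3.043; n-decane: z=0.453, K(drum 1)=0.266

Drum 1:
Rachford–Rice: g(ψ₁) = Σ zᵢ(Kᵢ−1)/(1+ψ₁(Kᵢ−1)) = 0.
Check two-phase: ΣzᵢKᵢ = 1.785 > 1 and Σzᵢ/Kᵢ = 1.883 > 1, so g(0) = 0.785 > 0 and g(1) = -0.883 < 0.
Binary case is linear: z₁(K₁−1)(1+ψ₁(K₂−1)) + z₂(K₂−1)(1+ψ₁(K₁−1)) = 0
⇒ ψ₁ = [z₁(K₁−1)+z₂(K₂−1)] / [−(K₁−1)(K₂−1)] = 0.7850/1.4996 = 0.523
Drum-1 compositions:
  MEK: x = 0.264, y = 0.804
  n-decane: x = 0.736, y = 0.196
Drum-2 feed = drum-1 vapor: z₂ = (0.8043, 0.1957).
Drum 2:
Rachford–Rice: g(ψ₂) = Σ zᵢ(Kᵢ−1)/(1+ψ₂(Kᵢ−1)) = 0.
Check two-phase: ΣzᵢKᵢ = 1.325 > 1 and Σzᵢ/Kᵢ = 1.887 > 1, so g(0) = 0.325 > 0 and g(1) = -0.887 < 0.
Newton iteration, ψ₂⁰ = 0.35:
  ψ₂ = 0.350: g = 0.1656, g' = -0.500 → ψ₂ = 0.681
  ψ₂ = 0.681: g = -0.0573, g' = -0.989 → ψ₂ = 0.623
  ψ₂ = 0.623: g = -0.0050, g' = -0.827 → ψ₂ = 0.617
Converged at ψ₂ = 0.617.
  MEK: x = 0.584, y = 0.941
  n-decane: x = 0.416, y = 0.059

y_MEK (drum 2) = 0.941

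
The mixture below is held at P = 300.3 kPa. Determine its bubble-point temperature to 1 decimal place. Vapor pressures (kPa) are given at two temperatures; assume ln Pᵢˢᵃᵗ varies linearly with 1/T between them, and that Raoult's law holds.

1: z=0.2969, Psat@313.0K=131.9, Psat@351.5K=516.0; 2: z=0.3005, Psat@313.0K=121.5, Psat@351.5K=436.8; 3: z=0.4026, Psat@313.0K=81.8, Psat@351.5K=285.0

Bubble-point temperature: ΣzᵢPᵢˢᵃᵗ(T) = P. Interpolate ln Pᵢˢᵃᵗ = aᵢ + bᵢ/T.
  T = 313.0 K: ΣzᵢPᵢˢᵃᵗ = 108.60 kPa
  T = 351.5 K: ΣzᵢPᵢˢᵃᵗ = 399.20 kPa
  T = 332.2 K: ΣzᵢPᵢˢᵃᵗ = 215.79 kPa
  T = 341.9 K: ΣzᵢPᵢˢᵃᵗ = 296.51 kPa
  T = 346.7 K: ΣzᵢPᵢˢᵃᵗ = 344.75 kPa
  T = 344.3 K: ΣzᵢPᵢˢᵃᵗ = 319.89 kPa
Interpolating between 341.9 K and 344.3 K gives T ≈ 342.3 K.

T = 342.3 K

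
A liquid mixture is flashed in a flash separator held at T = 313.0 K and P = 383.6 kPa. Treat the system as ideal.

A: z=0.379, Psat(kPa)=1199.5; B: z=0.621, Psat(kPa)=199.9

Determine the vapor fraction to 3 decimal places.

ψ = 0.499

Raoult's law: Kᵢ = Pᵢˢᵃᵗ/P = Pᵢˢᵃᵗ/383.6.
  K_A = 1199.5/383.6 = 3.12696, K_B = 199.9/383.6 = 0.52112
Material balance + equilibrium reduce to Σ zᵢ(Kᵢ−1)/(1+ψ(Kᵢ−1)) = 0.
g(0) = ΣzᵢKᵢ − 1 = 0.509 and g(1) = 1 − Σzᵢ/Kᵢ = -0.313, so a root lies in (0, 1).
Newton iteration, ψ⁰ = 0.5:
  ψ = 0.500: g = -0.0004, g' = -0.649 → ψ = 0.499
Converged at ψ = 0.499.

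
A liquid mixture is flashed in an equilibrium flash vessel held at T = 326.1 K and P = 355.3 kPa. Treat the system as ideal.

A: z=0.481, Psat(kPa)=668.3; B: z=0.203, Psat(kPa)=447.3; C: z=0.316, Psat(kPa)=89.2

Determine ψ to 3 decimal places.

Raoult's law: Kᵢ = Pᵢˢᵃᵗ/P = Pᵢˢᵃᵗ/355.3.
  K_A = 668.3/355.3 = 1.88095, K_B = 447.3/355.3 = 1.25894, K_C = 89.2/355.3 = 0.25106
Rachford–Rice: g(ψ) = Σ zᵢ(Kᵢ−1)/(1+ψ(Kᵢ−1)) = 0.
Check two-phase: ΣzᵢKᵢ = 1.240 > 1 and Σzᵢ/Kᵢ = 1.676 > 1, so g(0) = 0.240 > 0 and g(1) = -0.676 < 0.
Newton–Raphson from ψ = 0.5:
  ψ = 0.500: g = -0.0376, g' = -0.644 → ψ = 0.442
  ψ = 0.442: g = -0.0013, g' = -0.600 → ψ = 0.439
Converged at ψ = 0.439.

ψ = 0.439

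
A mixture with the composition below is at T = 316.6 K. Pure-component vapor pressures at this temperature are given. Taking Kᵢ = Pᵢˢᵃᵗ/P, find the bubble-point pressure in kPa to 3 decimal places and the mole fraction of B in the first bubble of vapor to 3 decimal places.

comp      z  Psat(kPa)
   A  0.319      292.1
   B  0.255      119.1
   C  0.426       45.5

At the bubble point ψ → 0, so ΣzᵢKᵢ = 1 with Kᵢ = Pᵢˢᵃᵗ/P ⇒ P = ΣzᵢPᵢˢᵃᵗ.
P = 0.319·292.1 + 0.255·119.1 + 0.426·45.5 = 142.933 kPa
yᵢ = zᵢPᵢˢᵃᵗ/P ⇒ y_B = 0.255·119.1/142.933 = 0.212

Pbub = 142.933 kPa, y_B = 0.212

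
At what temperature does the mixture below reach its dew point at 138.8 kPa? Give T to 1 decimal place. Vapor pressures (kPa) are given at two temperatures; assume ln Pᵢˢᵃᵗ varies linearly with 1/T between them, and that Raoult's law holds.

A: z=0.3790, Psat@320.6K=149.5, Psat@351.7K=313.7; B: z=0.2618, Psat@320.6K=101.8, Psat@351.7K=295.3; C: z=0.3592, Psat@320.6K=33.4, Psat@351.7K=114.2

Dew-point temperature: Σzᵢ·P/Pᵢˢᵃᵗ(T) = 1. Interpolate ln Pᵢˢᵃᵗ = aᵢ + bᵢ/T.
  T = 320.6 K: ΣzᵢP/Pᵢˢᵃᵗ = 2.2016
  T = 351.7 K: ΣzᵢP/Pᵢˢᵃᵗ = 0.7273
  T = 336.1 K: ΣzᵢP/Pᵢˢᵃᵗ = 1.2301
  T = 343.9 K: ΣzᵢP/Pᵢˢᵃᵗ = 0.9392
  T = 340.0 K: ΣzᵢP/Pᵢˢᵃᵗ = 1.0729
  T = 341.9 K: ΣzᵢP/Pᵢˢᵃᵗ = 1.0051
  T = 342.9 K: ΣzᵢP/Pᵢˢᵃᵗ = 0.9715
  T = 342.4 K: ΣzᵢP/Pᵢˢᵃᵗ = 0.9881
Interpolating between 341.9 K and 342.4 K gives T ≈ 342.0 K.

T = 342.0 K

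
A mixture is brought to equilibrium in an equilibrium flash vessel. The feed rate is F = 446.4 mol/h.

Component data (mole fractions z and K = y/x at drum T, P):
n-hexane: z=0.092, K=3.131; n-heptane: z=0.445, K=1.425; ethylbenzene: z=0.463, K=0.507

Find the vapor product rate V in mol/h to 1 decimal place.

Newton iteration, β⁰ = 0.43:
  β = 0.430: g = -0.0275, g' = -0.352 → β = 0.352
  β = 0.352: g = 0.0003, g' = -0.362 → β = 0.353
Converged at β = 0.353.
Then V = β·F = 0.3530·446.4 = 157.6 mol/h and L = F − V = 288.8 mol/h.

V = 157.6 mol/h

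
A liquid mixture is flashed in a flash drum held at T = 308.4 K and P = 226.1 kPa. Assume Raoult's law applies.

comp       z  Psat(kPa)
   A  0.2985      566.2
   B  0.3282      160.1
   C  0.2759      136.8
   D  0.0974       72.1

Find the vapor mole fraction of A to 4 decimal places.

Raoult's law: Kᵢ = Pᵢˢᵃᵗ/P = Pᵢˢᵃᵗ/226.1.
  K_A = 566.2/226.1 = 2.504202, K_B = 160.1/226.1 = 0.708094, K_C = 136.8/226.1 = 0.605042, K_D = 72.1/226.1 = 0.318885
Rachford–Rice: g(ψ) = Σ zᵢ(Kᵢ−1)/(1+ψ(Kᵢ−1)) = 0.
Feasibility: ΣzᵢKᵢ = 1.1779, Σzᵢ/Kᵢ = 1.3441 — both > 1, two phases present.
Newton–Raphson from ψ = 0.5:
  ψ = 0.5000: g = -0.09229, g' = -0.4291 → ψ = 0.2849
  ψ = 0.2849: g = 0.00471, g' = -0.4884 → ψ = 0.2946
Converged at ψ = 0.2946.
Compositions from xᵢ = zᵢ/(1+ψ(Kᵢ−1)), yᵢ = Kᵢxᵢ:
  A: x = 0.2068, y = 0.5180
  B: x = 0.3591, y = 0.2543
  C: x = 0.3122, y = 0.1889
  D: x = 0.1219, y = 0.0389

y_A = 0.5180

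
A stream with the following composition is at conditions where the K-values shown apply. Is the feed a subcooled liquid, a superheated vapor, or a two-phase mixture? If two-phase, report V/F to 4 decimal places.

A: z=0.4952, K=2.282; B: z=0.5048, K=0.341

two-phase, V/F = 0.3577

ΣzᵢKᵢ = 1.3022; Σzᵢ/Kᵢ = 1.6974.
Both exceed 1, so a two-phase solution exists.
Binary case is linear: z₁(K₁−1)(1+ψ(K₂−1)) + z₂(K₂−1)(1+ψ(K₁−1)) = 0
⇒ ψ = [z₁(K₁−1)+z₂(K₂−1)] / [−(K₁−1)(K₂−1)] = 0.30218/0.84484 = 0.3577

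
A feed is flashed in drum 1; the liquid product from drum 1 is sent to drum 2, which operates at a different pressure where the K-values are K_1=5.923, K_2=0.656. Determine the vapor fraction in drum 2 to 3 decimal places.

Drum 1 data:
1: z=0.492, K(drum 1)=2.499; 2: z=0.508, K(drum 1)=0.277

Drum 1:
Let ψ₁ = V/F and solve Σ zᵢ(Kᵢ−1)/(1+ψ₁(Kᵢ−1)) = 0.
Check two-phase: ΣzᵢKᵢ = 1.370 > 1 and Σzᵢ/Kᵢ = 2.031 > 1, so g(0) = 0.370 > 0 and g(1) = -1.031 < 0.
Binary case is linear: z₁(K₁−1)(1+ψ₁(K₂−1)) + z₂(K₂−1)(1+ψ₁(K₁−1)) = 0
⇒ ψ₁ = [z₁(K₁−1)+z₂(K₂−1)] / [−(K₁−1)(K₂−1)] = 0.3702/1.0838 = 0.342
Drum-1 compositions:
  1: x = 0.325, y = 0.813
  2: x = 0.675, y = 0.187
Drum-2 feed = drum-1 liquid: z₂ = (0.3254, 0.6746).
Drum 2:
Rachford–Rice: g(ψ₂) = Σ zᵢ(Kᵢ−1)/(1+ψ₂(Kᵢ−1)) = 0.
g(0) = ΣzᵢKᵢ − 1 = 1.370 and g(1) = 1 − Σzᵢ/Kᵢ = -0.083, so a root lies in (0, 1).
Binary case is linear: z₁(K₁−1)(1+ψ₂(K₂−1)) + z₂(K₂−1)(1+ψ₂(K₁−1)) = 0
⇒ ψ₂ = [z₁(K₁−1)+z₂(K₂−1)] / [−(K₁−1)(K₂−1)] = 1.3698/1.6935 = 0.809
  1: x = 0.065, y = 0.387
  2: x = 0.935, y = 0.613

V/F (drum 2) = 0.809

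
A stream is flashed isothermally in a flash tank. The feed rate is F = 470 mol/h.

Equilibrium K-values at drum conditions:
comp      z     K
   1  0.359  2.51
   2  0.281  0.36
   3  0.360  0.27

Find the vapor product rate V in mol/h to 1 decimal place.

Material balance + equilibrium reduce to Σ zᵢ(Kᵢ−1)/(1+ψ(Kᵢ−1)) = 0.
g(0) = ΣzᵢKᵢ − 1 = 0.099 and g(1) = 1 − Σzᵢ/Kᵢ = -1.257, so a root lies in (0, 1).
Newton iteration, ψ⁰ = 0.5:
  ψ = 0.500: g = -0.3694, g' = -0.990 → ψ = 0.127
  ψ = 0.127: g = -0.0305, g' = -0.946 → ψ = 0.095
Converged at ψ = 0.095.
Then V = ψ·F = 0.0952·470 = 44.8 mol/h and L = F − V = 425.2 mol/h.

V = 44.8 mol/h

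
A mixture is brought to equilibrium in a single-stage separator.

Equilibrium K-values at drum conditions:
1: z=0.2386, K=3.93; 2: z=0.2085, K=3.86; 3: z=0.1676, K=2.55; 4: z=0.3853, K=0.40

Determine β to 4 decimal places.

Let β = V/F and solve Σ zᵢ(Kᵢ−1)/(1+β(Kᵢ−1)) = 0.
Feasibility: ΣzᵢKᵢ = 2.3240, Σzᵢ/Kᵢ = 1.1437 — both > 1, two phases present.
Iterate (Newton) starting at β = 0.5:
  β = 0.5000: g = 0.34510, g' = -1.0368 → β = 0.8329
  β = 0.8329: g = 0.03084, g' = -0.9531 → β = 0.8652
  β = 0.8652: g = -0.00039, g' = -0.9785 → β = 0.8648
Converged at β = 0.8648.

β = 0.8648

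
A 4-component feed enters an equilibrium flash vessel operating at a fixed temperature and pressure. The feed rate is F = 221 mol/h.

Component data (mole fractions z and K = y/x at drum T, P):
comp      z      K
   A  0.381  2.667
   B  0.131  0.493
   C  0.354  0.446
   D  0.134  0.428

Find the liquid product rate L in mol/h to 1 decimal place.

L = 149.5 mol/h

Rachford–Rice: g(V/F) = Σ zᵢ(Kᵢ−1)/(1+V/F(Kᵢ−1)) = 0.
Check two-phase: ΣzᵢKᵢ = 1.296 > 1 and Σzᵢ/Kᵢ = 1.515 > 1, so g(0) = 0.296 > 0 and g(1) = -0.515 < 0.
Iterate (Newton) starting at V/F = 0.5:
  V/F = 0.500: g = -0.1212, g' = -0.669 → V/F = 0.319
  V/F = 0.319: g = 0.0035, g' = -0.725 → V/F = 0.324
Converged at V/F = 0.324.
Then V = V/F·F = 0.3237·221 = 71.5 mol/h and L = F − V = 149.5 mol/h.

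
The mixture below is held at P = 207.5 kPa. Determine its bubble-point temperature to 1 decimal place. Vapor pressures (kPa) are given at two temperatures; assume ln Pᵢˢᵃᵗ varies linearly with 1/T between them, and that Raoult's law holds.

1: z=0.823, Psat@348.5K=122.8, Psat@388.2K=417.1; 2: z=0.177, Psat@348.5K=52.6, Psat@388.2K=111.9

T = 368.5 K

Bubble-point temperature: ΣzᵢPᵢˢᵃᵗ(T) = P. Interpolate ln Pᵢˢᵃᵗ = aᵢ + bᵢ/T.
  T = 348.5 K: ΣzᵢPᵢˢᵃᵗ = 110.37 kPa
  T = 388.2 K: ΣzᵢPᵢˢᵃᵗ = 363.08 kPa
  T = 368.4 K: ΣzᵢPᵢˢᵃᵗ = 206.67 kPa
  T = 378.3 K: ΣzᵢPᵢˢᵃᵗ = 275.86 kPa
  T = 373.4 K: ΣzᵢPᵢˢᵃᵗ = 239.55 kPa
  T = 370.9 K: ΣzᵢPᵢˢᵃᵗ = 222.61 kPa
Interpolating between 368.4 K and 370.9 K gives T ≈ 368.5 K.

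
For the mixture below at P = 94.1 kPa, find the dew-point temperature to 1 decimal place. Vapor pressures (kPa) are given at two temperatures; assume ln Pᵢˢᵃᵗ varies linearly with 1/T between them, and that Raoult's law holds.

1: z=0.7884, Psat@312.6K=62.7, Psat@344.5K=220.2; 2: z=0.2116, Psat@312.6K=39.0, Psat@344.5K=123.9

Dew-point temperature: Σzᵢ·P/Pᵢˢᵃᵗ(T) = 1. Interpolate ln Pᵢˢᵃᵗ = aᵢ + bᵢ/T.
  T = 312.6 K: ΣzᵢP/Pᵢˢᵃᵗ = 1.6938
  T = 344.5 K: ΣzᵢP/Pᵢˢᵃᵗ = 0.4976
  T = 328.6 K: ΣzᵢP/Pᵢˢᵃᵗ = 0.8892
  T = 320.6 K: ΣzᵢP/Pᵢˢᵃᵗ = 1.2173
  T = 324.6 K: ΣzᵢP/Pᵢˢᵃᵗ = 1.0384
  T = 326.6 K: ΣzᵢP/Pᵢˢᵃᵗ = 0.9605
Interpolating between 324.6 K and 326.6 K gives T ≈ 325.6 K.

T = 325.6 K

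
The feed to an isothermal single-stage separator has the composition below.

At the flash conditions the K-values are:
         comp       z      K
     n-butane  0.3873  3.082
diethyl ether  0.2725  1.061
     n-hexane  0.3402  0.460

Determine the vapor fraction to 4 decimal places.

ψ = 0.7907

Material balance + equilibrium reduce to Σ zᵢ(Kᵢ−1)/(1+ψ(Kᵢ−1)) = 0.
g(0) = ΣzᵢKᵢ − 1 = 0.6393 and g(1) = 1 − Σzᵢ/Kᵢ = -0.1221, so a root lies in (0, 1).
Newton iteration, ψ⁰ = 0.5:
  ψ = 0.5000: g = 0.15956, g' = -0.5901 → ψ = 0.7704
  ψ = 0.7704: g = 0.01098, g' = -0.5394 → ψ = 0.7907
Converged at ψ = 0.7907.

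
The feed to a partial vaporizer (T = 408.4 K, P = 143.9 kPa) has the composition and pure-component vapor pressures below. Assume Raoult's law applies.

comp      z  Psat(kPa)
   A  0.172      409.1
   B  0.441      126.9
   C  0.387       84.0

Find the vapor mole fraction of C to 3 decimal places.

y_C = 0.247

Raoult's law: Kᵢ = Pᵢˢᵃᵗ/P = Pᵢˢᵃᵗ/143.9.
  K_A = 409.1/143.9 = 2.84295, K_B = 126.9/143.9 = 0.88186, K_C = 84.0/143.9 = 0.58374
Let ψ = V/F and solve Σ zᵢ(Kᵢ−1)/(1+ψ(Kᵢ−1)) = 0.
Check two-phase: ΣzᵢKᵢ = 1.104 > 1 and Σzᵢ/Kᵢ = 1.224 > 1, so g(0) = 0.104 > 0 and g(1) = -0.224 < 0.
Newton–Raphson from ψ = 0.5:
  ψ = 0.500: g = -0.0938, g' = -0.272 → ψ = 0.155
  ψ = 0.155: g = 0.0212, g' = -0.436 → ψ = 0.204
  ψ = 0.204: g = 0.0010, g' = -0.395 → ψ = 0.206
Converged at ψ = 0.206.
Compositions from xᵢ = zᵢ/(1+ψ(Kᵢ−1)), yᵢ = Kᵢxᵢ:
  A: x = 0.125, y = 0.354
  B: x = 0.452, y = 0.399
  C: x = 0.423, y = 0.247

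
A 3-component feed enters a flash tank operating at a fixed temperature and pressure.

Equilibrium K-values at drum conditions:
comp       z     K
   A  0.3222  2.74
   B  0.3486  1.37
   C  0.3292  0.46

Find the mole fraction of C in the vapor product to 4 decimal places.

y_C = 0.2776

Rachford–Rice: g(V/F) = Σ zᵢ(Kᵢ−1)/(1+V/F(Kᵢ−1)) = 0.
g(0) = ΣzᵢKᵢ − 1 = 0.5118 and g(1) = 1 − Σzᵢ/Kᵢ = -0.0877, so a root lies in (0, 1).
Newton–Raphson from V/F = 0.57:
  V/F = 0.5700: g = 0.13117, g' = -0.4788 → V/F = 0.8440
  V/F = 0.8440: g = -0.00122, g' = -0.5119 → V/F = 0.8416
Converged at V/F = 0.8416.
Compositions from xᵢ = zᵢ/(1+V/F(Kᵢ−1)), yᵢ = Kᵢxᵢ:
  A: x = 0.1307, y = 0.3582
  B: x = 0.2658, y = 0.3642
  C: x = 0.6034, y = 0.2776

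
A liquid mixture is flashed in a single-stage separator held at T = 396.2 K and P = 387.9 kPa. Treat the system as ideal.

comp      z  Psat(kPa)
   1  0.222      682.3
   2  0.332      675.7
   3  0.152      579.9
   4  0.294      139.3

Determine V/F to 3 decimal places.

V/F = 0.675

Raoult's law: Kᵢ = Pᵢˢᵃᵗ/P = Pᵢˢᵃᵗ/387.9.
  K_1 = 682.3/387.9 = 1.75896, K_2 = 675.7/387.9 = 1.74194, K_3 = 579.9/387.9 = 1.49497, K_4 = 139.3/387.9 = 0.35911
Newton–Raphson from V/F = 0.36:
  V/F = 0.360: g = 0.1457, g' = -0.424 → V/F = 0.704
  V/F = 0.704: g = -0.0158, g' = -0.554 → V/F = 0.675
Converged at V/F = 0.675.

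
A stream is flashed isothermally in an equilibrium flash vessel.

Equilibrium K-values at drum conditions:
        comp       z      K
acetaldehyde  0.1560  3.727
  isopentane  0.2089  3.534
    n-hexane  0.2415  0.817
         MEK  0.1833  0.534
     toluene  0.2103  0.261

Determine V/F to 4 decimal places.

V/F = 0.5084

Material balance + equilibrium reduce to Σ zᵢ(Kᵢ−1)/(1+V/F(Kᵢ−1)) = 0.
Feasibility: ΣzᵢKᵢ = 1.6697, Σzᵢ/Kᵢ = 1.5456 — both > 1, two phases present.
Iterate (Newton) starting at V/F = 0.5:
  V/F = 0.5000: g = 0.00699, g' = -0.8350 → V/F = 0.5084
Converged at V/F = 0.5084.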